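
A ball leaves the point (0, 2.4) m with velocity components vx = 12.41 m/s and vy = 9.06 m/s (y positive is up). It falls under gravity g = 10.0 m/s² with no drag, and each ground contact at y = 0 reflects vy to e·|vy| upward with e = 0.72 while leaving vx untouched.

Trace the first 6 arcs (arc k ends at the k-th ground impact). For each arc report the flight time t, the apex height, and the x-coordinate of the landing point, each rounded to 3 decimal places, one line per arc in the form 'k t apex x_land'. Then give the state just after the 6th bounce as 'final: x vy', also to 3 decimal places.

Arc 1: start y=2.400, vy=9.060 → t=2.047, apex=6.504, x_land=25.398, impact vy=-11.405
  bounce: vy ← 0.72·11.405 = 8.212
Arc 2: start y=0.000, vy=8.212 → t=1.642, apex=3.372, x_land=45.780, impact vy=-8.212
  bounce: vy ← 0.72·8.212 = 5.913
Arc 3: start y=0.000, vy=5.913 → t=1.183, apex=1.748, x_land=60.455, impact vy=-5.913
  bounce: vy ← 0.72·5.913 = 4.257
Arc 4: start y=0.000, vy=4.257 → t=0.851, apex=0.906, x_land=71.021, impact vy=-4.257
  bounce: vy ← 0.72·4.257 = 3.065
Arc 5: start y=0.000, vy=3.065 → t=0.613, apex=0.470, x_land=78.628, impact vy=-3.065
  bounce: vy ← 0.72·3.065 = 2.207
Arc 6: start y=0.000, vy=2.207 → t=0.441, apex=0.244, x_land=84.105, impact vy=-2.207
  bounce: vy ← 0.72·2.207 = 1.589

1 2.047 6.504 25.398
2 1.642 3.372 45.780
3 1.183 1.748 60.455
4 0.851 0.906 71.021
5 0.613 0.470 78.628
6 0.441 0.244 84.105
final: 84.105 1.589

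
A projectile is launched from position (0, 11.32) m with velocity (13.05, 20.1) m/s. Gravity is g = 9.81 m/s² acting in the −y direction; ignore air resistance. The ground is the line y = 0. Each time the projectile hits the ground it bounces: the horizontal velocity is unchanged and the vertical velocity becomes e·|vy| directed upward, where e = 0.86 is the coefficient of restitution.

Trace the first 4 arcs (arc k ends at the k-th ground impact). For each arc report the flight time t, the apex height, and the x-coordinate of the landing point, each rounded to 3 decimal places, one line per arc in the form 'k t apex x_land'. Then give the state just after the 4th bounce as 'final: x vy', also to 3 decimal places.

Arc 1: start y=11.320, vy=20.100 → t=4.600, apex=31.912, x_land=60.025, impact vy=-25.022
  bounce: vy ← 0.86·25.022 = 21.519
Arc 2: start y=0.000, vy=21.519 → t=4.387, apex=23.602, x_land=117.277, impact vy=-21.519
  bounce: vy ← 0.86·21.519 = 18.506
Arc 3: start y=0.000, vy=18.506 → t=3.773, apex=17.456, x_land=166.515, impact vy=-18.506
  bounce: vy ← 0.86·18.506 = 15.915
Arc 4: start y=0.000, vy=15.915 → t=3.245, apex=12.910, x_land=208.859, impact vy=-15.915
  bounce: vy ← 0.86·15.915 = 13.687

1 4.600 31.912 60.025
2 4.387 23.602 117.277
3 3.773 17.456 166.515
4 3.245 12.910 208.859
final: 208.859 13.687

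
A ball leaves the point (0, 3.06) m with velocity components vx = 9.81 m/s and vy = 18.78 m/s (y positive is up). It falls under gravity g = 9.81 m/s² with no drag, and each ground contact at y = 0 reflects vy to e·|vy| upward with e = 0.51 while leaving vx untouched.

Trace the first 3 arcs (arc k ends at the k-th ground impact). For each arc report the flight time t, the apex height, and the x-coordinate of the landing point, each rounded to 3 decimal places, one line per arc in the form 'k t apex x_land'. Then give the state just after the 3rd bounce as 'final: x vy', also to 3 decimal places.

1 3.985 21.036 39.096
2 2.112 5.471 59.818
3 1.077 1.423 70.386
final: 70.386 2.695

Arc 1: start y=3.060, vy=18.780 → t=3.985, apex=21.036, x_land=39.096, impact vy=-20.316
  bounce: vy ← 0.51·20.316 = 10.361
Arc 2: start y=0.000, vy=10.361 → t=2.112, apex=5.471, x_land=59.818, impact vy=-10.361
  bounce: vy ← 0.51·10.361 = 5.284
Arc 3: start y=0.000, vy=5.284 → t=1.077, apex=1.423, x_land=70.386, impact vy=-5.284
  bounce: vy ← 0.51·5.284 = 2.695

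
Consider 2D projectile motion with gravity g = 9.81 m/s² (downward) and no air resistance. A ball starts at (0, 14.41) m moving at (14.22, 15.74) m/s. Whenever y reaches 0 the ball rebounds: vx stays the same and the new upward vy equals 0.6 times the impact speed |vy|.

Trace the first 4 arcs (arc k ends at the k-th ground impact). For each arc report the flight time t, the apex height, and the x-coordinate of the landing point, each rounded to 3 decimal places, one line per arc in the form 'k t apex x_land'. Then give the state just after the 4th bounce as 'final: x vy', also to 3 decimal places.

Arc 1: start y=14.410, vy=15.740 → t=3.952, apex=27.037, x_land=56.202, impact vy=-23.032
  bounce: vy ← 0.6·23.032 = 13.819
Arc 2: start y=0.000, vy=13.819 → t=2.817, apex=9.733, x_land=96.265, impact vy=-13.819
  bounce: vy ← 0.6·13.819 = 8.292
Arc 3: start y=0.000, vy=8.292 → t=1.690, apex=3.504, x_land=120.302, impact vy=-8.292
  bounce: vy ← 0.6·8.292 = 4.975
Arc 4: start y=0.000, vy=4.975 → t=1.014, apex=1.261, x_land=134.725, impact vy=-4.975
  bounce: vy ← 0.6·4.975 = 2.985

1 3.952 27.037 56.202
2 2.817 9.733 96.265
3 1.690 3.504 120.302
4 1.014 1.261 134.725
final: 134.725 2.985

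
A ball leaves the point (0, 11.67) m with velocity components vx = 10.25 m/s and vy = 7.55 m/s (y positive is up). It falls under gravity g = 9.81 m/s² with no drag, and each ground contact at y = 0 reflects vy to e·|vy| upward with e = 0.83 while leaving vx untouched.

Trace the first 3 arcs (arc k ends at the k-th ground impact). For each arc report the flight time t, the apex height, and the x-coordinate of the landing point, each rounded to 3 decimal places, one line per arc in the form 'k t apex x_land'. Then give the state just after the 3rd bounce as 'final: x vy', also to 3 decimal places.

Arc 1: start y=11.670, vy=7.550 → t=2.493, apex=14.575, x_land=25.558, impact vy=-16.911
  bounce: vy ← 0.83·16.911 = 14.036
Arc 2: start y=0.000, vy=14.036 → t=2.862, apex=10.041, x_land=54.888, impact vy=-14.036
  bounce: vy ← 0.83·14.036 = 11.650
Arc 3: start y=0.000, vy=11.650 → t=2.375, apex=6.917, x_land=79.233, impact vy=-11.650
  bounce: vy ← 0.83·11.650 = 9.669

1 2.493 14.575 25.558
2 2.862 10.041 54.888
3 2.375 6.917 79.233
final: 79.233 9.669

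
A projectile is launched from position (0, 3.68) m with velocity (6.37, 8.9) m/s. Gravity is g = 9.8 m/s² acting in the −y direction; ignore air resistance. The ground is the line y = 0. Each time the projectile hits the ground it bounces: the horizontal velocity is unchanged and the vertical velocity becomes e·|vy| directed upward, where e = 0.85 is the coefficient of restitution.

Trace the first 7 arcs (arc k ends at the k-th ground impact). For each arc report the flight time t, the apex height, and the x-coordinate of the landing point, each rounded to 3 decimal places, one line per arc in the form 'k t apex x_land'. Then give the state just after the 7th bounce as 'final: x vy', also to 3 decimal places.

Arc 1: start y=3.680, vy=8.900 → t=2.163, apex=7.721, x_land=13.781, impact vy=-12.302
  bounce: vy ← 0.85·12.302 = 10.457
Arc 2: start y=0.000, vy=10.457 → t=2.134, apex=5.579, x_land=27.375, impact vy=-10.457
  bounce: vy ← 0.85·10.457 = 8.888
Arc 3: start y=0.000, vy=8.888 → t=1.814, apex=4.031, x_land=38.930, impact vy=-8.888
  bounce: vy ← 0.85·8.888 = 7.555
Arc 4: start y=0.000, vy=7.555 → t=1.542, apex=2.912, x_land=48.751, impact vy=-7.555
  bounce: vy ← 0.85·7.555 = 6.422
Arc 5: start y=0.000, vy=6.422 → t=1.311, apex=2.104, x_land=57.099, impact vy=-6.422
  bounce: vy ← 0.85·6.422 = 5.458
Arc 6: start y=0.000, vy=5.458 → t=1.114, apex=1.520, x_land=64.195, impact vy=-5.458
  bounce: vy ← 0.85·5.458 = 4.640
Arc 7: start y=0.000, vy=4.640 → t=0.947, apex=1.098, x_land=70.227, impact vy=-4.640
  bounce: vy ← 0.85·4.640 = 3.944

1 2.163 7.721 13.781
2 2.134 5.579 27.375
3 1.814 4.031 38.930
4 1.542 2.912 48.751
5 1.311 2.104 57.099
6 1.114 1.520 64.195
7 0.947 1.098 70.227
final: 70.227 3.944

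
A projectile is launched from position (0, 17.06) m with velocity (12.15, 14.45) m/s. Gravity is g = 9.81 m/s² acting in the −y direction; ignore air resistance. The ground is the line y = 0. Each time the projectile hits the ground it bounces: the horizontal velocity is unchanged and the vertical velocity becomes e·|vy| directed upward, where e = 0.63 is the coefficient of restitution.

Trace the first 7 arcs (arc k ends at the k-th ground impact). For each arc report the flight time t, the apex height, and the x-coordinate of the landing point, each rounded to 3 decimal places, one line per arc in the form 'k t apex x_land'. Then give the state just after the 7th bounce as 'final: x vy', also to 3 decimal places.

1 3.849 27.702 46.771
2 2.994 10.995 83.153
3 1.886 4.364 106.074
4 1.188 1.732 120.514
5 0.749 0.687 129.611
6 0.472 0.273 135.342
7 0.297 0.108 138.953
final: 138.953 0.918

Arc 1: start y=17.060, vy=14.450 → t=3.849, apex=27.702, x_land=46.771, impact vy=-23.314
  bounce: vy ← 0.63·23.314 = 14.688
Arc 2: start y=0.000, vy=14.688 → t=2.994, apex=10.995, x_land=83.153, impact vy=-14.688
  bounce: vy ← 0.63·14.688 = 9.253
Arc 3: start y=0.000, vy=9.253 → t=1.886, apex=4.364, x_land=106.074, impact vy=-9.253
  bounce: vy ← 0.63·9.253 = 5.829
Arc 4: start y=0.000, vy=5.829 → t=1.188, apex=1.732, x_land=120.514, impact vy=-5.829
  bounce: vy ← 0.63·5.829 = 3.673
Arc 5: start y=0.000, vy=3.673 → t=0.749, apex=0.687, x_land=129.611, impact vy=-3.673
  bounce: vy ← 0.63·3.673 = 2.314
Arc 6: start y=0.000, vy=2.314 → t=0.472, apex=0.273, x_land=135.342, impact vy=-2.314
  bounce: vy ← 0.63·2.314 = 1.458
Arc 7: start y=0.000, vy=1.458 → t=0.297, apex=0.108, x_land=138.953, impact vy=-1.458
  bounce: vy ← 0.63·1.458 = 0.918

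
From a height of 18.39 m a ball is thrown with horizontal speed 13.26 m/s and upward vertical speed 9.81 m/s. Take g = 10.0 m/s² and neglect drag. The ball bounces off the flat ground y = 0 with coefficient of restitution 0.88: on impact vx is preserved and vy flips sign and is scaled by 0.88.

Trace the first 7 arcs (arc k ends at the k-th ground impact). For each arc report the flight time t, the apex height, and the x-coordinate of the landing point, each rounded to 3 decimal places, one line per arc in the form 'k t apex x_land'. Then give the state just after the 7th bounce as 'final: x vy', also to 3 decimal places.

1 3.135 23.202 41.572
2 3.791 17.967 91.845
3 3.336 13.914 136.085
4 2.936 10.775 175.016
5 2.584 8.344 209.275
6 2.274 6.462 239.424
7 2.001 5.004 265.954
final: 265.954 8.803

Arc 1: start y=18.390, vy=9.810 → t=3.135, apex=23.202, x_land=41.572, impact vy=-21.541
  bounce: vy ← 0.88·21.541 = 18.957
Arc 2: start y=0.000, vy=18.957 → t=3.791, apex=17.967, x_land=91.845, impact vy=-18.957
  bounce: vy ← 0.88·18.957 = 16.682
Arc 3: start y=0.000, vy=16.682 → t=3.336, apex=13.914, x_land=136.085, impact vy=-16.682
  bounce: vy ← 0.88·16.682 = 14.680
Arc 4: start y=0.000, vy=14.680 → t=2.936, apex=10.775, x_land=175.016, impact vy=-14.680
  bounce: vy ← 0.88·14.680 = 12.918
Arc 5: start y=0.000, vy=12.918 → t=2.584, apex=8.344, x_land=209.275, impact vy=-12.918
  bounce: vy ← 0.88·12.918 = 11.368
Arc 6: start y=0.000, vy=11.368 → t=2.274, apex=6.462, x_land=239.424, impact vy=-11.368
  bounce: vy ← 0.88·11.368 = 10.004
Arc 7: start y=0.000, vy=10.004 → t=2.001, apex=5.004, x_land=265.954, impact vy=-10.004
  bounce: vy ← 0.88·10.004 = 8.803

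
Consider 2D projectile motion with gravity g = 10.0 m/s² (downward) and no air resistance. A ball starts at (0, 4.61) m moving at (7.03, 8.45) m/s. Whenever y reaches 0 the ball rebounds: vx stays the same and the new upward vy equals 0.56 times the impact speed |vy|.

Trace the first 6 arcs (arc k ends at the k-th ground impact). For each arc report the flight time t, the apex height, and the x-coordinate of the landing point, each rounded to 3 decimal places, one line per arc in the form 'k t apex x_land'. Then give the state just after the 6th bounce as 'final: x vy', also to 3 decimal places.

Arc 1: start y=4.610, vy=8.450 → t=2.124, apex=8.180, x_land=14.932, impact vy=-12.791
  bounce: vy ← 0.56·12.791 = 7.163
Arc 2: start y=0.000, vy=7.163 → t=1.433, apex=2.565, x_land=25.003, impact vy=-7.163
  bounce: vy ← 0.56·7.163 = 4.011
Arc 3: start y=0.000, vy=4.011 → t=0.802, apex=0.804, x_land=30.643, impact vy=-4.011
  bounce: vy ← 0.56·4.011 = 2.246
Arc 4: start y=0.000, vy=2.246 → t=0.449, apex=0.252, x_land=33.801, impact vy=-2.246
  bounce: vy ← 0.56·2.246 = 1.258
Arc 5: start y=0.000, vy=1.258 → t=0.252, apex=0.079, x_land=35.570, impact vy=-1.258
  bounce: vy ← 0.56·1.258 = 0.704
Arc 6: start y=0.000, vy=0.704 → t=0.141, apex=0.025, x_land=36.560, impact vy=-0.704
  bounce: vy ← 0.56·0.704 = 0.394

1 2.124 8.180 14.932
2 1.433 2.565 25.003
3 0.802 0.804 30.643
4 0.449 0.252 33.801
5 0.252 0.079 35.570
6 0.141 0.025 36.560
final: 36.560 0.394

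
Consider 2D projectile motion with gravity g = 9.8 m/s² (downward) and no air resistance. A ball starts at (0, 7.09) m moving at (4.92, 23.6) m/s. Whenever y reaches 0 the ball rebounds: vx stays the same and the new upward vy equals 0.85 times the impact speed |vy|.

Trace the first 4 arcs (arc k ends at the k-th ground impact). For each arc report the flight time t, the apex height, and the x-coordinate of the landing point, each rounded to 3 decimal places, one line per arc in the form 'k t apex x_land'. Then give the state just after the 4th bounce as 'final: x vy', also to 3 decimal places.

Arc 1: start y=7.090, vy=23.600 → t=5.100, apex=35.506, x_land=25.092, impact vy=-26.380
  bounce: vy ← 0.85·26.380 = 22.423
Arc 2: start y=0.000, vy=22.423 → t=4.576, apex=25.653, x_land=47.607, impact vy=-22.423
  bounce: vy ← 0.85·22.423 = 19.060
Arc 3: start y=0.000, vy=19.060 → t=3.890, apex=18.535, x_land=66.745, impact vy=-19.060
  bounce: vy ← 0.85·19.060 = 16.201
Arc 4: start y=0.000, vy=16.201 → t=3.306, apex=13.391, x_land=83.012, impact vy=-16.201
  bounce: vy ← 0.85·16.201 = 13.771

1 5.100 35.506 25.092
2 4.576 25.653 47.607
3 3.890 18.535 66.745
4 3.306 13.391 83.012
final: 83.012 13.771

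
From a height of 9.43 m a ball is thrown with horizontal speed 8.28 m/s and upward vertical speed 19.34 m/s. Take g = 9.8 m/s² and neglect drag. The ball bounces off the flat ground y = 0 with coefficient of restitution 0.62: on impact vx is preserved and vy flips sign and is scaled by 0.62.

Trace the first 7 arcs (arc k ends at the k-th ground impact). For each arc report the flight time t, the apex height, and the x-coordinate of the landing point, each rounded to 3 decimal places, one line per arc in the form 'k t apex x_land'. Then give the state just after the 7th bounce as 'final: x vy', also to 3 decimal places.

1 4.386 28.513 36.314
2 2.991 10.961 61.081
3 1.855 4.213 76.437
4 1.150 1.620 85.958
5 0.713 0.623 91.860
6 0.442 0.239 95.520
7 0.274 0.092 97.789
final: 97.789 0.833

Arc 1: start y=9.430, vy=19.340 → t=4.386, apex=28.513, x_land=36.314, impact vy=-23.640
  bounce: vy ← 0.62·23.640 = 14.657
Arc 2: start y=0.000, vy=14.657 → t=2.991, apex=10.961, x_land=61.081, impact vy=-14.657
  bounce: vy ← 0.62·14.657 = 9.087
Arc 3: start y=0.000, vy=9.087 → t=1.855, apex=4.213, x_land=76.437, impact vy=-9.087
  bounce: vy ← 0.62·9.087 = 5.634
Arc 4: start y=0.000, vy=5.634 → t=1.150, apex=1.620, x_land=85.958, impact vy=-5.634
  bounce: vy ← 0.62·5.634 = 3.493
Arc 5: start y=0.000, vy=3.493 → t=0.713, apex=0.623, x_land=91.860, impact vy=-3.493
  bounce: vy ← 0.62·3.493 = 2.166
Arc 6: start y=0.000, vy=2.166 → t=0.442, apex=0.239, x_land=95.520, impact vy=-2.166
  bounce: vy ← 0.62·2.166 = 1.343
Arc 7: start y=0.000, vy=1.343 → t=0.274, apex=0.092, x_land=97.789, impact vy=-1.343
  bounce: vy ← 0.62·1.343 = 0.833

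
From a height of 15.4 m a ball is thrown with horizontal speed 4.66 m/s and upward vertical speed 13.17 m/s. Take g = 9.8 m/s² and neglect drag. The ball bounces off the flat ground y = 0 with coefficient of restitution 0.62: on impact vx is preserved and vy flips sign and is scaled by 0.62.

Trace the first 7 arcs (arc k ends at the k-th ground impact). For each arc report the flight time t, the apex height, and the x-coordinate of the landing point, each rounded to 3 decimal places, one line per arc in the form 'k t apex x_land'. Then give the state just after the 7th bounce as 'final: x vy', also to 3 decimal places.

1 3.568 24.249 16.629
2 2.759 9.321 29.484
3 1.710 3.583 37.454
4 1.060 1.377 42.395
5 0.657 0.529 45.459
6 0.408 0.204 47.358
7 0.253 0.078 48.536
final: 48.536 0.768

Arc 1: start y=15.400, vy=13.170 → t=3.568, apex=24.249, x_land=16.629, impact vy=-21.801
  bounce: vy ← 0.62·21.801 = 13.517
Arc 2: start y=0.000, vy=13.517 → t=2.759, apex=9.321, x_land=29.484, impact vy=-13.517
  bounce: vy ← 0.62·13.517 = 8.380
Arc 3: start y=0.000, vy=8.380 → t=1.710, apex=3.583, x_land=37.454, impact vy=-8.380
  bounce: vy ← 0.62·8.380 = 5.196
Arc 4: start y=0.000, vy=5.196 → t=1.060, apex=1.377, x_land=42.395, impact vy=-5.196
  bounce: vy ← 0.62·5.196 = 3.221
Arc 5: start y=0.000, vy=3.221 → t=0.657, apex=0.529, x_land=45.459, impact vy=-3.221
  bounce: vy ← 0.62·3.221 = 1.997
Arc 6: start y=0.000, vy=1.997 → t=0.408, apex=0.204, x_land=47.358, impact vy=-1.997
  bounce: vy ← 0.62·1.997 = 1.238
Arc 7: start y=0.000, vy=1.238 → t=0.253, apex=0.078, x_land=48.536, impact vy=-1.238
  bounce: vy ← 0.62·1.238 = 0.768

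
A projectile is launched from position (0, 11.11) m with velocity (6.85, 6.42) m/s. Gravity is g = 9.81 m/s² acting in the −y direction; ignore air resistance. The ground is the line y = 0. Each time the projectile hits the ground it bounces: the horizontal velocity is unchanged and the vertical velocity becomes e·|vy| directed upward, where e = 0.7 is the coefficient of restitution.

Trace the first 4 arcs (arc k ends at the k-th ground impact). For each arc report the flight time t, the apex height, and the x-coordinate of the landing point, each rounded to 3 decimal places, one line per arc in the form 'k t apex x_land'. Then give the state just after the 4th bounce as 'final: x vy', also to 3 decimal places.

1 2.296 13.211 15.725
2 2.298 6.473 31.463
3 1.608 3.172 42.480
4 1.126 1.554 50.192
final: 50.192 3.865

Arc 1: start y=11.110, vy=6.420 → t=2.296, apex=13.211, x_land=15.725, impact vy=-16.100
  bounce: vy ← 0.7·16.100 = 11.270
Arc 2: start y=0.000, vy=11.270 → t=2.298, apex=6.473, x_land=31.463, impact vy=-11.270
  bounce: vy ← 0.7·11.270 = 7.889
Arc 3: start y=0.000, vy=7.889 → t=1.608, apex=3.172, x_land=42.480, impact vy=-7.889
  bounce: vy ← 0.7·7.889 = 5.522
Arc 4: start y=0.000, vy=5.522 → t=1.126, apex=1.554, x_land=50.192, impact vy=-5.522
  bounce: vy ← 0.7·5.522 = 3.865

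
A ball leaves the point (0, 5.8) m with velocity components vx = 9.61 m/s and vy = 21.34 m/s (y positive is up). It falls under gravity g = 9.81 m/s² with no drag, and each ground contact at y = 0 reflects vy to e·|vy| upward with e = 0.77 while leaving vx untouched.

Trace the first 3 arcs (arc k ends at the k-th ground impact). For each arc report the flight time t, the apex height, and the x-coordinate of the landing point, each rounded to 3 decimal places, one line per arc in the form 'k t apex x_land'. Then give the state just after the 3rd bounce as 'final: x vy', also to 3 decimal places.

Arc 1: start y=5.800, vy=21.340 → t=4.607, apex=29.011, x_land=44.276, impact vy=-23.858
  bounce: vy ← 0.77·23.858 = 18.370
Arc 2: start y=0.000, vy=18.370 → t=3.745, apex=17.200, x_land=80.268, impact vy=-18.370
  bounce: vy ← 0.77·18.370 = 14.145
Arc 3: start y=0.000, vy=14.145 → t=2.884, apex=10.198, x_land=107.982, impact vy=-14.145
  bounce: vy ← 0.77·14.145 = 10.892

1 4.607 29.011 44.276
2 3.745 17.200 80.268
3 2.884 10.198 107.982
final: 107.982 10.892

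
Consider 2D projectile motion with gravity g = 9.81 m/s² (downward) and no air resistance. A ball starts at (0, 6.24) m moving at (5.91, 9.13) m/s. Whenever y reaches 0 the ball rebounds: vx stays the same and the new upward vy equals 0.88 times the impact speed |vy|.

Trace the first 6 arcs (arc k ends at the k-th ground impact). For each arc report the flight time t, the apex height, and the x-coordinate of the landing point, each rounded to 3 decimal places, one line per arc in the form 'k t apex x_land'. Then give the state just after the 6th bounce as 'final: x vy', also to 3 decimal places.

1 2.393 10.489 14.143
2 2.574 8.122 29.353
3 2.265 6.290 42.738
4 1.993 4.871 54.517
5 1.754 3.772 64.882
6 1.543 2.921 74.004
final: 74.004 6.662

Arc 1: start y=6.240, vy=9.130 → t=2.393, apex=10.489, x_land=14.143, impact vy=-14.345
  bounce: vy ← 0.88·14.345 = 12.624
Arc 2: start y=0.000, vy=12.624 → t=2.574, apex=8.122, x_land=29.353, impact vy=-12.624
  bounce: vy ← 0.88·12.624 = 11.109
Arc 3: start y=0.000, vy=11.109 → t=2.265, apex=6.290, x_land=42.738, impact vy=-11.109
  bounce: vy ← 0.88·11.109 = 9.776
Arc 4: start y=0.000, vy=9.776 → t=1.993, apex=4.871, x_land=54.517, impact vy=-9.776
  bounce: vy ← 0.88·9.776 = 8.603
Arc 5: start y=0.000, vy=8.603 → t=1.754, apex=3.772, x_land=64.882, impact vy=-8.603
  bounce: vy ← 0.88·8.603 = 7.570
Arc 6: start y=0.000, vy=7.570 → t=1.543, apex=2.921, x_land=74.004, impact vy=-7.570
  bounce: vy ← 0.88·7.570 = 6.662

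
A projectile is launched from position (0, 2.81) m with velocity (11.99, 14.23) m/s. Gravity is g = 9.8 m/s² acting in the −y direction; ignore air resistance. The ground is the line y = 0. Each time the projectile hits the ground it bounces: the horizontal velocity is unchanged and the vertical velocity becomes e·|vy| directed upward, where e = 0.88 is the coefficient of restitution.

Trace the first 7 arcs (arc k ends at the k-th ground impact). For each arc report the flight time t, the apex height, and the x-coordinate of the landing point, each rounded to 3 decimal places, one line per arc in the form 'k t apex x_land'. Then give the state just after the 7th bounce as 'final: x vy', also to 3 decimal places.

1 3.090 13.141 37.045
2 2.882 10.177 71.604
3 2.536 7.881 102.015
4 2.232 6.103 128.777
5 1.964 4.726 152.327
6 1.728 3.660 173.052
7 1.521 2.834 191.289
final: 191.289 6.559

Arc 1: start y=2.810, vy=14.230 → t=3.090, apex=13.141, x_land=37.045, impact vy=-16.049
  bounce: vy ← 0.88·16.049 = 14.123
Arc 2: start y=0.000, vy=14.123 → t=2.882, apex=10.177, x_land=71.604, impact vy=-14.123
  bounce: vy ← 0.88·14.123 = 12.428
Arc 3: start y=0.000, vy=12.428 → t=2.536, apex=7.881, x_land=102.015, impact vy=-12.428
  bounce: vy ← 0.88·12.428 = 10.937
Arc 4: start y=0.000, vy=10.937 → t=2.232, apex=6.103, x_land=128.777, impact vy=-10.937
  bounce: vy ← 0.88·10.937 = 9.624
Arc 5: start y=0.000, vy=9.624 → t=1.964, apex=4.726, x_land=152.327, impact vy=-9.624
  bounce: vy ← 0.88·9.624 = 8.470
Arc 6: start y=0.000, vy=8.470 → t=1.728, apex=3.660, x_land=173.052, impact vy=-8.470
  bounce: vy ← 0.88·8.470 = 7.453
Arc 7: start y=0.000, vy=7.453 → t=1.521, apex=2.834, x_land=191.289, impact vy=-7.453
  bounce: vy ← 0.88·7.453 = 6.559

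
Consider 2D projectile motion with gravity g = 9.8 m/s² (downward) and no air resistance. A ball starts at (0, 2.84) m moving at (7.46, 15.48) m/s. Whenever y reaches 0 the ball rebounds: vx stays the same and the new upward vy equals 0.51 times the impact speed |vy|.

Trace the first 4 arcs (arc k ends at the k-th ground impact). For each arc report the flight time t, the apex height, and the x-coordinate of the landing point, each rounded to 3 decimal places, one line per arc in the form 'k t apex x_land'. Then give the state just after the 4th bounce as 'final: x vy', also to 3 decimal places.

Arc 1: start y=2.840, vy=15.480 → t=3.333, apex=15.066, x_land=24.865, impact vy=-17.184
  bounce: vy ← 0.51·17.184 = 8.764
Arc 2: start y=0.000, vy=8.764 → t=1.789, apex=3.919, x_land=38.207, impact vy=-8.764
  bounce: vy ← 0.51·8.764 = 4.470
Arc 3: start y=0.000, vy=4.470 → t=0.912, apex=1.019, x_land=45.012, impact vy=-4.470
  bounce: vy ← 0.51·4.470 = 2.279
Arc 4: start y=0.000, vy=2.279 → t=0.465, apex=0.265, x_land=48.482, impact vy=-2.279
  bounce: vy ← 0.51·2.279 = 1.163

1 3.333 15.066 24.865
2 1.789 3.919 38.207
3 0.912 1.019 45.012
4 0.465 0.265 48.482
final: 48.482 1.163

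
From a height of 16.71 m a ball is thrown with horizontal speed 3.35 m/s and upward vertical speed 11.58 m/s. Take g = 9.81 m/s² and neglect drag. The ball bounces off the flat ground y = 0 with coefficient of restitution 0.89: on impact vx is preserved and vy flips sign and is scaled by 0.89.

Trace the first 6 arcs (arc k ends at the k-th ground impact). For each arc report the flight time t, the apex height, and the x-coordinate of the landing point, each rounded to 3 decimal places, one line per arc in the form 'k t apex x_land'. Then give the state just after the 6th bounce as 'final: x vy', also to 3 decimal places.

Arc 1: start y=16.710, vy=11.580 → t=3.371, apex=23.545, x_land=11.294, impact vy=-21.493
  bounce: vy ← 0.89·21.493 = 19.129
Arc 2: start y=0.000, vy=19.129 → t=3.900, apex=18.650, x_land=24.358, impact vy=-19.129
  bounce: vy ← 0.89·19.129 = 17.025
Arc 3: start y=0.000, vy=17.025 → t=3.471, apex=14.772, x_land=35.986, impact vy=-17.025
  bounce: vy ← 0.89·17.025 = 15.152
Arc 4: start y=0.000, vy=15.152 → t=3.089, apex=11.701, x_land=46.334, impact vy=-15.152
  bounce: vy ← 0.89·15.152 = 13.485
Arc 5: start y=0.000, vy=13.485 → t=2.749, apex=9.269, x_land=55.544, impact vy=-13.485
  bounce: vy ← 0.89·13.485 = 12.002
Arc 6: start y=0.000, vy=12.002 → t=2.447, apex=7.342, x_land=63.741, impact vy=-12.002
  bounce: vy ← 0.89·12.002 = 10.682

1 3.371 23.545 11.294
2 3.900 18.650 24.358
3 3.471 14.772 35.986
4 3.089 11.701 46.334
5 2.749 9.269 55.544
6 2.447 7.342 63.741
final: 63.741 10.682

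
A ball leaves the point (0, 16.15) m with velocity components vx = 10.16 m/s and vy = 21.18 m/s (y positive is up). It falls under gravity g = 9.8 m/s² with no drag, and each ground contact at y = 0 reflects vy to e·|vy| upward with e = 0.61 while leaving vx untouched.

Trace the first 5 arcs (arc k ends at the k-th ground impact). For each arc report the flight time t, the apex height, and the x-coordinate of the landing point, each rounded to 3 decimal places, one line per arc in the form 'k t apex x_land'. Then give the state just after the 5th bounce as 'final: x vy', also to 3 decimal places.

Arc 1: start y=16.150, vy=21.180 → t=4.984, apex=39.037, x_land=50.635, impact vy=-27.661
  bounce: vy ← 0.61·27.661 = 16.873
Arc 2: start y=0.000, vy=16.873 → t=3.444, apex=14.526, x_land=85.621, impact vy=-16.873
  bounce: vy ← 0.61·16.873 = 10.293
Arc 3: start y=0.000, vy=10.293 → t=2.101, apex=5.405, x_land=106.963, impact vy=-10.293
  bounce: vy ← 0.61·10.293 = 6.279
Arc 4: start y=0.000, vy=6.279 → t=1.281, apex=2.011, x_land=119.981, impact vy=-6.279
  bounce: vy ← 0.61·6.279 = 3.830
Arc 5: start y=0.000, vy=3.830 → t=0.782, apex=0.748, x_land=127.922, impact vy=-3.830
  bounce: vy ← 0.61·3.830 = 2.336

1 4.984 39.037 50.635
2 3.444 14.526 85.621
3 2.101 5.405 106.963
4 1.281 2.011 119.981
5 0.782 0.748 127.922
final: 127.922 2.336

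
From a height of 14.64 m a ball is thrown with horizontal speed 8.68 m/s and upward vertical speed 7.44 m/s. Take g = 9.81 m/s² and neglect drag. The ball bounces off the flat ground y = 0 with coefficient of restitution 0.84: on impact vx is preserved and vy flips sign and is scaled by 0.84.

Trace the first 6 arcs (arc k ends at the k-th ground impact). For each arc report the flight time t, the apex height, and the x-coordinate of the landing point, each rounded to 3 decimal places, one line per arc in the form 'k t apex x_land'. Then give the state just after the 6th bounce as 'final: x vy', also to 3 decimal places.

Arc 1: start y=14.640, vy=7.440 → t=2.645, apex=17.461, x_land=22.960, impact vy=-18.509
  bounce: vy ← 0.84·18.509 = 15.548
Arc 2: start y=0.000, vy=15.548 → t=3.170, apex=12.321, x_land=50.474, impact vy=-15.548
  bounce: vy ← 0.84·15.548 = 13.060
Arc 3: start y=0.000, vy=13.060 → t=2.663, apex=8.693, x_land=73.585, impact vy=-13.060
  bounce: vy ← 0.84·13.060 = 10.970
Arc 4: start y=0.000, vy=10.970 → t=2.237, apex=6.134, x_land=92.999, impact vy=-10.970
  bounce: vy ← 0.84·10.970 = 9.215
Arc 5: start y=0.000, vy=9.215 → t=1.879, apex=4.328, x_land=109.306, impact vy=-9.215
  bounce: vy ← 0.84·9.215 = 7.741
Arc 6: start y=0.000, vy=7.741 → t=1.578, apex=3.054, x_land=123.004, impact vy=-7.741
  bounce: vy ← 0.84·7.741 = 6.502

1 2.645 17.461 22.960
2 3.170 12.321 50.474
3 2.663 8.693 73.585
4 2.237 6.134 92.999
5 1.879 4.328 109.306
6 1.578 3.054 123.004
final: 123.004 6.502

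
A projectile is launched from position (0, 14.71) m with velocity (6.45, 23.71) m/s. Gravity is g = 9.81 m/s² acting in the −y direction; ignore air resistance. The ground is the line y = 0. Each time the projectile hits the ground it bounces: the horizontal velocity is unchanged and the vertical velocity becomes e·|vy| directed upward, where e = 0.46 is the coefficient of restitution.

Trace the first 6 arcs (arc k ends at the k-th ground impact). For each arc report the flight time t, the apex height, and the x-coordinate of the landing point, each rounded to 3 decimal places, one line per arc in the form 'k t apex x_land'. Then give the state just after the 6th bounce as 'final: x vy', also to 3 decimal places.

1 5.390 43.363 34.767
2 2.735 9.176 52.410
3 1.258 1.942 60.526
4 0.579 0.411 64.260
5 0.266 0.087 65.977
6 0.122 0.018 66.767
final: 66.767 0.276

Arc 1: start y=14.710, vy=23.710 → t=5.390, apex=43.363, x_land=34.767, impact vy=-29.168
  bounce: vy ← 0.46·29.168 = 13.417
Arc 2: start y=0.000, vy=13.417 → t=2.735, apex=9.176, x_land=52.410, impact vy=-13.417
  bounce: vy ← 0.46·13.417 = 6.172
Arc 3: start y=0.000, vy=6.172 → t=1.258, apex=1.942, x_land=60.526, impact vy=-6.172
  bounce: vy ← 0.46·6.172 = 2.839
Arc 4: start y=0.000, vy=2.839 → t=0.579, apex=0.411, x_land=64.260, impact vy=-2.839
  bounce: vy ← 0.46·2.839 = 1.306
Arc 5: start y=0.000, vy=1.306 → t=0.266, apex=0.087, x_land=65.977, impact vy=-1.306
  bounce: vy ← 0.46·1.306 = 0.601
Arc 6: start y=0.000, vy=0.601 → t=0.122, apex=0.018, x_land=66.767, impact vy=-0.601
  bounce: vy ← 0.46·0.601 = 0.276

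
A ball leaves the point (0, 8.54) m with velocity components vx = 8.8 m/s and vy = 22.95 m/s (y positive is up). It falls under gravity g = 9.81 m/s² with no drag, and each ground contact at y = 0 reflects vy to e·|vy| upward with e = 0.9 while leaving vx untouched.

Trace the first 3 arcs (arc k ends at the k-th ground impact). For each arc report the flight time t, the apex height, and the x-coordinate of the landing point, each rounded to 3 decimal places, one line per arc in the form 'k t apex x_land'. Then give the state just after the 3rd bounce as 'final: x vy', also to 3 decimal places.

Arc 1: start y=8.540, vy=22.950 → t=5.025, apex=35.385, x_land=44.223, impact vy=-26.349
  bounce: vy ← 0.9·26.349 = 23.714
Arc 2: start y=0.000, vy=23.714 → t=4.835, apex=28.662, x_land=86.768, impact vy=-23.714
  bounce: vy ← 0.9·23.714 = 21.342
Arc 3: start y=0.000, vy=21.342 → t=4.351, apex=23.216, x_land=125.058, impact vy=-21.342
  bounce: vy ← 0.9·21.342 = 19.208

1 5.025 35.385 44.223
2 4.835 28.662 86.768
3 4.351 23.216 125.058
final: 125.058 19.208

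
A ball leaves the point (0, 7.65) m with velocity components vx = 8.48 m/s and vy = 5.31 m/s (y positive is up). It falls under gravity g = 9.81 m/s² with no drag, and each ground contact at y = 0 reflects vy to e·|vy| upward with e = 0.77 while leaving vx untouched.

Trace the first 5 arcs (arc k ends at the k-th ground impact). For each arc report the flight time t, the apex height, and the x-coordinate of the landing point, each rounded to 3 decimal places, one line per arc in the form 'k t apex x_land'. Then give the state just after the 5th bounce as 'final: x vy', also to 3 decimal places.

1 1.902 9.087 16.132
2 2.096 5.388 33.907
3 1.614 3.194 47.594
4 1.243 1.894 58.133
5 0.957 1.123 66.248
final: 66.248 3.614

Arc 1: start y=7.650, vy=5.310 → t=1.902, apex=9.087, x_land=16.132, impact vy=-13.352
  bounce: vy ← 0.77·13.352 = 10.281
Arc 2: start y=0.000, vy=10.281 → t=2.096, apex=5.388, x_land=33.907, impact vy=-10.281
  bounce: vy ← 0.77·10.281 = 7.917
Arc 3: start y=0.000, vy=7.917 → t=1.614, apex=3.194, x_land=47.594, impact vy=-7.917
  bounce: vy ← 0.77·7.917 = 6.096
Arc 4: start y=0.000, vy=6.096 → t=1.243, apex=1.894, x_land=58.133, impact vy=-6.096
  bounce: vy ← 0.77·6.096 = 4.694
Arc 5: start y=0.000, vy=4.694 → t=0.957, apex=1.123, x_land=66.248, impact vy=-4.694
  bounce: vy ← 0.77·4.694 = 3.614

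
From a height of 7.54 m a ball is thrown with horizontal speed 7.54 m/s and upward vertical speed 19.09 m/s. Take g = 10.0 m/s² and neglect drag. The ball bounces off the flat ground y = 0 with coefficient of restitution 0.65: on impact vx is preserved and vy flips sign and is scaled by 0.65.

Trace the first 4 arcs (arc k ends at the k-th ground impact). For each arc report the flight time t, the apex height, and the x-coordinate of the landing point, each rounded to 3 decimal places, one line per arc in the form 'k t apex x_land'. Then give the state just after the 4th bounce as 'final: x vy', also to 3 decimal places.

Arc 1: start y=7.540, vy=19.090 → t=4.179, apex=25.761, x_land=31.509, impact vy=-22.699
  bounce: vy ← 0.65·22.699 = 14.754
Arc 2: start y=0.000, vy=14.754 → t=2.951, apex=10.884, x_land=53.758, impact vy=-14.754
  bounce: vy ← 0.65·14.754 = 9.590
Arc 3: start y=0.000, vy=9.590 → t=1.918, apex=4.599, x_land=68.220, impact vy=-9.590
  bounce: vy ← 0.65·9.590 = 6.234
Arc 4: start y=0.000, vy=6.234 → t=1.247, apex=1.943, x_land=77.620, impact vy=-6.234
  bounce: vy ← 0.65·6.234 = 4.052

1 4.179 25.761 31.509
2 2.951 10.884 53.758
3 1.918 4.599 68.220
4 1.247 1.943 77.620
final: 77.620 4.052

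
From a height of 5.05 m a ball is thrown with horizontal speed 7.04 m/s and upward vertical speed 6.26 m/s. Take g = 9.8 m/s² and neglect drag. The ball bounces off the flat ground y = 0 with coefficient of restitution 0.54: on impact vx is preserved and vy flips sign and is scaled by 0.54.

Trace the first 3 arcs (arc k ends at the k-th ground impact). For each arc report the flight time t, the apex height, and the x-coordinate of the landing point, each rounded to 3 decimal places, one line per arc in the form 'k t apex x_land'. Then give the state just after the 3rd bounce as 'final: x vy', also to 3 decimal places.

1 1.838 7.049 12.941
2 1.295 2.056 22.061
3 0.700 0.599 26.985
final: 26.985 1.851

Arc 1: start y=5.050, vy=6.260 → t=1.838, apex=7.049, x_land=12.941, impact vy=-11.754
  bounce: vy ← 0.54·11.754 = 6.347
Arc 2: start y=0.000, vy=6.347 → t=1.295, apex=2.056, x_land=22.061, impact vy=-6.347
  bounce: vy ← 0.54·6.347 = 3.428
Arc 3: start y=0.000, vy=3.428 → t=0.700, apex=0.599, x_land=26.985, impact vy=-3.428
  bounce: vy ← 0.54·3.428 = 1.851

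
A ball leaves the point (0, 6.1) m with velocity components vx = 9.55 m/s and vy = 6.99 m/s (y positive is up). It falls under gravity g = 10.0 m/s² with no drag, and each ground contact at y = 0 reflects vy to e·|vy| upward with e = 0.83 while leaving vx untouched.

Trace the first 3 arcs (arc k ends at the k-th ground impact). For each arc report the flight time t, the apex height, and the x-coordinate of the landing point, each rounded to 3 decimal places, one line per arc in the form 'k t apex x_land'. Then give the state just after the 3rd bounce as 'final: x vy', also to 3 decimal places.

Arc 1: start y=6.100, vy=6.990 → t=2.006, apex=8.543, x_land=19.159, impact vy=-13.071
  bounce: vy ← 0.83·13.071 = 10.849
Arc 2: start y=0.000, vy=10.849 → t=2.170, apex=5.885, x_land=39.881, impact vy=-10.849
  bounce: vy ← 0.83·10.849 = 9.005
Arc 3: start y=0.000, vy=9.005 → t=1.801, apex=4.054, x_land=57.080, impact vy=-9.005
  bounce: vy ← 0.83·9.005 = 7.474

1 2.006 8.543 19.159
2 2.170 5.885 39.881
3 1.801 4.054 57.080
final: 57.080 7.474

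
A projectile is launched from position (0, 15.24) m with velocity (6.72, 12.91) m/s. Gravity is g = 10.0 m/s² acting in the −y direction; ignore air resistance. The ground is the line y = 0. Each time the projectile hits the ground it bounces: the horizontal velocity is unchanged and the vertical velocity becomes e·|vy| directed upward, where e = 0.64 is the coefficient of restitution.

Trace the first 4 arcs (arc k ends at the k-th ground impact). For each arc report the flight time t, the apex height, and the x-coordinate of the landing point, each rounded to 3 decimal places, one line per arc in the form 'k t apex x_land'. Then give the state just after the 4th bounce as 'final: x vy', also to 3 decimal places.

1 3.462 23.573 23.267
2 2.779 9.656 41.944
3 1.779 3.955 53.897
4 1.138 1.620 61.547
final: 61.547 3.643

Arc 1: start y=15.240, vy=12.910 → t=3.462, apex=23.573, x_land=23.267, impact vy=-21.713
  bounce: vy ← 0.64·21.713 = 13.897
Arc 2: start y=0.000, vy=13.897 → t=2.779, apex=9.656, x_land=41.944, impact vy=-13.897
  bounce: vy ← 0.64·13.897 = 8.894
Arc 3: start y=0.000, vy=8.894 → t=1.779, apex=3.955, x_land=53.897, impact vy=-8.894
  bounce: vy ← 0.64·8.894 = 5.692
Arc 4: start y=0.000, vy=5.692 → t=1.138, apex=1.620, x_land=61.547, impact vy=-5.692
  bounce: vy ← 0.64·5.692 = 3.643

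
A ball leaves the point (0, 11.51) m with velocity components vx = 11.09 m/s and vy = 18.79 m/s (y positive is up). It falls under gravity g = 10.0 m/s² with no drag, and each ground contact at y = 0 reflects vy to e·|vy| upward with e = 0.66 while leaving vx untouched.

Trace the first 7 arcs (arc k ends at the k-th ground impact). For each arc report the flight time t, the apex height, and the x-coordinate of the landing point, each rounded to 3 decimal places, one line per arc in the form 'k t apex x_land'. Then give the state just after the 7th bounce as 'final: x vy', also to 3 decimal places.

Arc 1: start y=11.510, vy=18.790 → t=4.294, apex=29.163, x_land=47.621, impact vy=-24.151
  bounce: vy ← 0.66·24.151 = 15.940
Arc 2: start y=0.000, vy=15.940 → t=3.188, apex=12.703, x_land=82.975, impact vy=-15.940
  bounce: vy ← 0.66·15.940 = 10.520
Arc 3: start y=0.000, vy=10.520 → t=2.104, apex=5.534, x_land=106.309, impact vy=-10.520
  bounce: vy ← 0.66·10.520 = 6.943
Arc 4: start y=0.000, vy=6.943 → t=1.389, apex=2.410, x_land=121.709, impact vy=-6.943
  bounce: vy ← 0.66·6.943 = 4.583
Arc 5: start y=0.000, vy=4.583 → t=0.917, apex=1.050, x_land=131.873, impact vy=-4.583
  bounce: vy ← 0.66·4.583 = 3.024
Arc 6: start y=0.000, vy=3.024 → t=0.605, apex=0.457, x_land=138.582, impact vy=-3.024
  bounce: vy ← 0.66·3.024 = 1.996
Arc 7: start y=0.000, vy=1.996 → t=0.399, apex=0.199, x_land=143.009, impact vy=-1.996
  bounce: vy ← 0.66·1.996 = 1.317

1 4.294 29.163 47.621
2 3.188 12.703 82.975
3 2.104 5.534 106.309
4 1.389 2.410 121.709
5 0.917 1.050 131.873
6 0.605 0.457 138.582
7 0.399 0.199 143.009
final: 143.009 1.317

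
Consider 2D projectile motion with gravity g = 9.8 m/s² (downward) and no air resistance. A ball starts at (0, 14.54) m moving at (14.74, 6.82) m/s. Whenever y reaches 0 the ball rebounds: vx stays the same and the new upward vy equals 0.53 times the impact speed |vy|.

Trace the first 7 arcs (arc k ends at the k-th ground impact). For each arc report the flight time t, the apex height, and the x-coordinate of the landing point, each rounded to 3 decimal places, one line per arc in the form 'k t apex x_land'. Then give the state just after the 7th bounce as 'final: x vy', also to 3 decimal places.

1 2.554 16.913 37.643
2 1.969 4.751 66.671
3 1.044 1.335 82.056
4 0.553 0.375 90.209
5 0.293 0.105 94.531
6 0.155 0.030 96.822
7 0.082 0.008 98.035
final: 98.035 0.214

Arc 1: start y=14.540, vy=6.820 → t=2.554, apex=16.913, x_land=37.643, impact vy=-18.207
  bounce: vy ← 0.53·18.207 = 9.650
Arc 2: start y=0.000, vy=9.650 → t=1.969, apex=4.751, x_land=66.671, impact vy=-9.650
  bounce: vy ← 0.53·9.650 = 5.114
Arc 3: start y=0.000, vy=5.114 → t=1.044, apex=1.335, x_land=82.056, impact vy=-5.114
  bounce: vy ← 0.53·5.114 = 2.711
Arc 4: start y=0.000, vy=2.711 → t=0.553, apex=0.375, x_land=90.209, impact vy=-2.711
  bounce: vy ← 0.53·2.711 = 1.437
Arc 5: start y=0.000, vy=1.437 → t=0.293, apex=0.105, x_land=94.531, impact vy=-1.437
  bounce: vy ← 0.53·1.437 = 0.761
Arc 6: start y=0.000, vy=0.761 → t=0.155, apex=0.030, x_land=96.822, impact vy=-0.761
  bounce: vy ← 0.53·0.761 = 0.404
Arc 7: start y=0.000, vy=0.404 → t=0.082, apex=0.008, x_land=98.035, impact vy=-0.404
  bounce: vy ← 0.53·0.404 = 0.214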